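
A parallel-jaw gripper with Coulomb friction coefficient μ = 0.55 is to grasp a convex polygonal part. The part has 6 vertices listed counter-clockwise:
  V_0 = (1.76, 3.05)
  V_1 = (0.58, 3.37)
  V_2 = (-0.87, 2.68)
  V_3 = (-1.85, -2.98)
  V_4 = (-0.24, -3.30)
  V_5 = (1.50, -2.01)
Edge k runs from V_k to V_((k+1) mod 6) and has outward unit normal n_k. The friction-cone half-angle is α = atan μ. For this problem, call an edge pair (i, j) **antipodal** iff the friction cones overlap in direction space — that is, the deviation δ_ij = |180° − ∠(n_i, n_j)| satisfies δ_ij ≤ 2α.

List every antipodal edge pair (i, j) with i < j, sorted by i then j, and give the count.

count = 6; pairs: (0,3), (0,4), (1,3), (1,4), (2,4), (2,5)

α = atan 0.55 = 28.81°;  2α = 57.62°
n_0 = (+0.2617, +0.9651)
n_1 = (-0.4297, +0.9030)
n_2 = (-0.9853, +0.1706)
n_3 = (-0.1949, -0.9808)
n_4 = (+0.5956, -0.8033)
n_5 = (+0.9987, -0.0513)
  (0,1): δ = 139.38°  ·
  (0,2): δ = 84.65°  ·
  (0,3): δ = 3.93°  ✓
  (0,4): δ = 51.73°  ✓
  (0,5): δ = 102.23°  ·
  (1,2): δ = 125.27°  ·
  (1,3): δ = 36.69°  ✓
  (1,4): δ = 11.10°  ✓
  (1,5): δ = 61.61°  ·
  (2,3): δ = 91.42°  ·
  (2,4): δ = 43.62°  ✓
  (2,5): δ = 6.88°  ✓
  (3,4): δ = 132.21°  ·
  (3,5): δ = 81.70°  ·
  (4,5): δ = 129.49°  ·
antipodal pairs: 6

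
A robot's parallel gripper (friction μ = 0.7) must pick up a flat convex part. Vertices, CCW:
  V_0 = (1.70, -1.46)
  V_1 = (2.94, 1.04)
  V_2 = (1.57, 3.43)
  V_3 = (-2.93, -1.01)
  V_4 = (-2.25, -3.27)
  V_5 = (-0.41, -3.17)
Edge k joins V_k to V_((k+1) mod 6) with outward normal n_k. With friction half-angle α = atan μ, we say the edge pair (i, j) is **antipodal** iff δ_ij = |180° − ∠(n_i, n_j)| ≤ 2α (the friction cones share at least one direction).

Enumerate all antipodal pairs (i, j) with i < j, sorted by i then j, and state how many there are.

count = 7; pairs: (0,2), (0,3), (1,3), (1,4), (2,4), (2,5), (3,5)

α = atan 0.7 = 34.99°;  2α = 69.98°
n_0 = (+0.8959, -0.4443)
n_1 = (+0.8676, +0.4973)
n_2 = (-0.7023, +0.7118)
n_3 = (-0.9576, -0.2881)
n_4 = (+0.0543, -0.9985)
n_5 = (+0.6296, -0.7769)
  (0,1): δ = 123.80°  ·
  (0,2): δ = 19.00°  ✓
  (0,3): δ = 43.13°  ✓
  (0,4): δ = 119.49°  ·
  (0,5): δ = 155.40°  ·
  (1,2): δ = 75.21°  ·
  (1,3): δ = 13.08°  ✓
  (1,4): δ = 63.29°  ✓
  (1,5): δ = 99.20°  ·
  (2,3): δ = 117.87°  ·
  (2,4): δ = 41.50°  ✓
  (2,5): δ = 5.59°  ✓
  (3,4): δ = 103.63°  ·
  (3,5): δ = 67.72°  ✓
  (4,5): δ = 144.09°  ·
antipodal pairs: 7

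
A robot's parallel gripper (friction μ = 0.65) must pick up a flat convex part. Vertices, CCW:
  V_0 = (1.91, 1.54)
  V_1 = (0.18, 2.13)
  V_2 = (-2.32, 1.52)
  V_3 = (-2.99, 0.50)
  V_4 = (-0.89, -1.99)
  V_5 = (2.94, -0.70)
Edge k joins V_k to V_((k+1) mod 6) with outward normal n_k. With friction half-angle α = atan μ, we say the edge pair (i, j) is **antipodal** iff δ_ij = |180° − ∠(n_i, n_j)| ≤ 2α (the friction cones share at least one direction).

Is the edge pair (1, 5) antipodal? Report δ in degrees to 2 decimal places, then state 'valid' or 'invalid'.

δ = 100.98°, invalid

α = atan 0.65 = 33.02°;  2α = 66.05°
edge 1: e_1 = (-2.50, -0.61);  n_1 = (-0.2370, +0.9715)
edge 5: e_5 = (-1.03, +2.24);  n_5 = (+0.9086, +0.4178)
∠(n_1, n_5) = 79.02°
δ = |180° − 79.02°| = 100.98°
100.98° > 2α = 66.05°  →  invalid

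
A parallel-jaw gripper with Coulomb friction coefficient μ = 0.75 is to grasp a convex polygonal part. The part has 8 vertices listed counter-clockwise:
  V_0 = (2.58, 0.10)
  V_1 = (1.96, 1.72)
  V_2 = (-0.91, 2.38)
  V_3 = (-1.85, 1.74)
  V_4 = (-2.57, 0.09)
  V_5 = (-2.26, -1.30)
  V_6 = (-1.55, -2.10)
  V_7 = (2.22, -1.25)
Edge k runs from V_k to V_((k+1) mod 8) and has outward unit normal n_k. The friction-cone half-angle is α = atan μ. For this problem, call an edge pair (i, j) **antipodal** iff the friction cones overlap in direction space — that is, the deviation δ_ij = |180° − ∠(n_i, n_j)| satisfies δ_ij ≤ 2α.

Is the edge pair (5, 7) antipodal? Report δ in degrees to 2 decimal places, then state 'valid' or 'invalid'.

δ = 56.52°, valid

α = atan 0.75 = 36.87°;  2α = 73.74°
edge 5: e_5 = (+0.71, -0.80);  n_5 = (-0.7479, -0.6638)
edge 7: e_7 = (+0.36, +1.35);  n_7 = (+0.9662, -0.2577)
∠(n_5, n_7) = 123.48°
δ = |180° − 123.48°| = 56.52°
56.52° ≤ 2α = 73.74°  →  valid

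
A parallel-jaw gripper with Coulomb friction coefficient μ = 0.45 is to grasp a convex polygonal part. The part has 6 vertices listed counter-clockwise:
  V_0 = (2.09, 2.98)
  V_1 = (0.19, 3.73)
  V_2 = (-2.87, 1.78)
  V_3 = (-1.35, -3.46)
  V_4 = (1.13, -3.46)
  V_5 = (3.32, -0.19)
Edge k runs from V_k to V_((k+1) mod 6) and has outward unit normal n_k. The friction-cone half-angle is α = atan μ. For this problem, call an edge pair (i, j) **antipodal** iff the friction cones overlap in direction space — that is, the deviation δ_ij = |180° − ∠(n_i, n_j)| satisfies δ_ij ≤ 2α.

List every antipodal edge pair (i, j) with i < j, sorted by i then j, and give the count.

count = 4; pairs: (0,3), (1,3), (1,4), (2,5)

α = atan 0.45 = 24.23°;  2α = 48.46°
n_0 = (+0.3672, +0.9302)
n_1 = (-0.5374, +0.8433)
n_2 = (-0.9604, -0.2786)
n_3 = (+0.0000, -1.0000)
n_4 = (+0.8309, -0.5565)
n_5 = (+0.9323, +0.3617)
  (0,1): δ = 125.95°  ·
  (0,2): δ = 52.28°  ·
  (0,3): δ = 21.54°  ✓
  (0,4): δ = 77.73°  ·
  (0,5): δ = 132.75°  ·
  (1,2): δ = 106.33°  ·
  (1,3): δ = 32.51°  ✓
  (1,4): δ = 23.68°  ✓
  (1,5): δ = 78.70°  ·
  (2,3): δ = 106.18°  ·
  (2,4): δ = 49.99°  ·
  (2,5): δ = 5.03°  ✓
  (3,4): δ = 123.81°  ·
  (3,5): δ = 68.79°  ·
  (4,5): δ = 124.98°  ·
antipodal pairs: 4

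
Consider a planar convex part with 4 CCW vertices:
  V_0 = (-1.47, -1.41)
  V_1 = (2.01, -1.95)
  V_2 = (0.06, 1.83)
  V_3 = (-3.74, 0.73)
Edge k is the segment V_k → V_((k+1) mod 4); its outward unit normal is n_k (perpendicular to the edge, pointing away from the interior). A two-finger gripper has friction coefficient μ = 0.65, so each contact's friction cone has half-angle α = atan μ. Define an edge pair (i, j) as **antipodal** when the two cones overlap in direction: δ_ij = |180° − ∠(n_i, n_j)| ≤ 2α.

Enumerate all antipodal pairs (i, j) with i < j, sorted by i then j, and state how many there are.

α = atan 0.65 = 33.02°;  2α = 66.05°
n_0 = (-0.1533, -0.9882)
n_1 = (+0.8887, +0.4585)
n_2 = (-0.2781, +0.9606)
n_3 = (-0.6860, -0.7276)
  (0,1): δ = 53.89°  ✓
  (0,2): δ = 24.96°  ✓
  (0,3): δ = 145.51°  ·
  (1,2): δ = 101.14°  ·
  (1,3): δ = 19.40°  ✓
  (2,3): δ = 59.46°  ✓
antipodal pairs: 4

count = 4; pairs: (0,1), (0,2), (1,3), (2,3)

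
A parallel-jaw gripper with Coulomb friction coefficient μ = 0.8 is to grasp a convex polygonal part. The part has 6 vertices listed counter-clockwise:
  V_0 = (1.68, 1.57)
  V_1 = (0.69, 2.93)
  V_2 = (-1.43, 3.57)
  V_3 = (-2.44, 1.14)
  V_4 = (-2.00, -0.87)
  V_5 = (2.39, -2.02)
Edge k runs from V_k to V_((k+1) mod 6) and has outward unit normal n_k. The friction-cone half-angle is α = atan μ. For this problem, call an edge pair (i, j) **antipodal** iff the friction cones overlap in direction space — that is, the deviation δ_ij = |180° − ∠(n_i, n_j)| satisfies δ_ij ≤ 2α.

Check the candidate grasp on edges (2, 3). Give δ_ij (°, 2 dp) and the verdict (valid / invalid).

α = atan 0.8 = 38.66°;  2α = 77.32°
edge 2: e_2 = (-1.01, -2.43);  n_2 = (-0.9234, +0.3838)
edge 3: e_3 = (+0.44, -2.01);  n_3 = (-0.9769, -0.2138)
∠(n_2, n_3) = 34.92°
δ = |180° − 34.92°| = 145.08°
145.08° > 2α = 77.32°  →  invalid

δ = 145.08°, invalid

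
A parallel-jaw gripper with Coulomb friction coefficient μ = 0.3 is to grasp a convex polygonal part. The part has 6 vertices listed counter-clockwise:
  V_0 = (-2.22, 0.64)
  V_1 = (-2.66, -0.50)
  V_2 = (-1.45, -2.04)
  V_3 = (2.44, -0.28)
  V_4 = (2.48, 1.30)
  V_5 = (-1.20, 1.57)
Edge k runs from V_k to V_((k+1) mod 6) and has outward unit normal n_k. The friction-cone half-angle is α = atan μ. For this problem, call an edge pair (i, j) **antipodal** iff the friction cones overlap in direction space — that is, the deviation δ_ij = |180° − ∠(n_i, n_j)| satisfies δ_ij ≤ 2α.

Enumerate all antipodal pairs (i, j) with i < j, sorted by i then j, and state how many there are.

count = 3; pairs: (0,3), (2,4), (2,5)

α = atan 0.3 = 16.70°;  2α = 33.40°
n_0 = (-0.9329, +0.3601)
n_1 = (-0.7863, -0.6178)
n_2 = (+0.4122, -0.9111)
n_3 = (+0.9997, -0.0253)
n_4 = (+0.0732, +0.9973)
n_5 = (-0.6738, +0.7390)
  (0,1): δ = 120.74°  ·
  (0,2): δ = 44.55°  ·
  (0,3): δ = 19.65°  ✓
  (0,4): δ = 106.91°  ·
  (0,5): δ = 153.46°  ·
  (1,2): δ = 103.81°  ·
  (1,3): δ = 39.61°  ·
  (1,4): δ = 47.65°  ·
  (1,5): δ = 94.20°  ·
  (2,3): δ = 115.79°  ·
  (2,4): δ = 28.54°  ✓
  (2,5): δ = 18.01°  ✓
  (3,4): δ = 92.75°  ·
  (3,5): δ = 46.19°  ·
  (4,5): δ = 133.45°  ·
antipodal pairs: 3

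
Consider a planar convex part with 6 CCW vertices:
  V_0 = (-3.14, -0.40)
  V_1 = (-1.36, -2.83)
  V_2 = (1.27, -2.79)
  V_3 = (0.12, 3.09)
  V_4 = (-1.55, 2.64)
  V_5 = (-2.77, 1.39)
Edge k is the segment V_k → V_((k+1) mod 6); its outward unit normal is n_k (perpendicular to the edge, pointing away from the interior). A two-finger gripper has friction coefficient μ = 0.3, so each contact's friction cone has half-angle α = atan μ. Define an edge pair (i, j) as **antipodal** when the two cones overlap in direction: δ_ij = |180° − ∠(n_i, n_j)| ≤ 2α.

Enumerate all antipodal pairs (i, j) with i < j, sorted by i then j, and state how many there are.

count = 3; pairs: (0,2), (1,3), (2,5)

α = atan 0.3 = 16.70°;  2α = 33.40°
n_0 = (-0.8067, -0.5909)
n_1 = (+0.0152, -0.9999)
n_2 = (+0.9814, +0.1919)
n_3 = (-0.2602, +0.9656)
n_4 = (-0.7156, +0.6985)
n_5 = (-0.9793, +0.2024)
  (0,1): δ = 125.35°  ·
  (0,2): δ = 25.16°  ✓
  (0,3): δ = 68.86°  ·
  (0,4): δ = 99.47°  ·
  (0,5): δ = 132.10°  ·
  (1,2): δ = 79.81°  ·
  (1,3): δ = 14.21°  ✓
  (1,4): δ = 44.82°  ·
  (1,5): δ = 77.45°  ·
  (2,3): δ = 85.99°  ·
  (2,4): δ = 55.37°  ·
  (2,5): δ = 22.74°  ✓
  (3,4): δ = 149.38°  ·
  (3,5): δ = 116.76°  ·
  (4,5): δ = 147.37°  ·
antipodal pairs: 3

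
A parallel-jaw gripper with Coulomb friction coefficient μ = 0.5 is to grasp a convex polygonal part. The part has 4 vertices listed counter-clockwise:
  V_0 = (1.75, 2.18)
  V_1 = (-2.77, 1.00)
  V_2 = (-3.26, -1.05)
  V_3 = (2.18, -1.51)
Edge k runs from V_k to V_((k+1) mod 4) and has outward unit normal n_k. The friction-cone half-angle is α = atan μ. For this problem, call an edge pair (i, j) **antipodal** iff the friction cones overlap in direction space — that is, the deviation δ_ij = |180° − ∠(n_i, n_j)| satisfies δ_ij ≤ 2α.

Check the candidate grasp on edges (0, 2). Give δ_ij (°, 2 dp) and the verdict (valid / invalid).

α = atan 0.5 = 26.57°;  2α = 53.13°
edge 0: e_0 = (-4.52, -1.18);  n_0 = (-0.2526, +0.9676)
edge 2: e_2 = (+5.44, -0.46);  n_2 = (-0.0843, -0.9964)
∠(n_0, n_2) = 160.54°
δ = |180° − 160.54°| = 19.46°
19.46° ≤ 2α = 53.13°  →  valid

δ = 19.46°, valid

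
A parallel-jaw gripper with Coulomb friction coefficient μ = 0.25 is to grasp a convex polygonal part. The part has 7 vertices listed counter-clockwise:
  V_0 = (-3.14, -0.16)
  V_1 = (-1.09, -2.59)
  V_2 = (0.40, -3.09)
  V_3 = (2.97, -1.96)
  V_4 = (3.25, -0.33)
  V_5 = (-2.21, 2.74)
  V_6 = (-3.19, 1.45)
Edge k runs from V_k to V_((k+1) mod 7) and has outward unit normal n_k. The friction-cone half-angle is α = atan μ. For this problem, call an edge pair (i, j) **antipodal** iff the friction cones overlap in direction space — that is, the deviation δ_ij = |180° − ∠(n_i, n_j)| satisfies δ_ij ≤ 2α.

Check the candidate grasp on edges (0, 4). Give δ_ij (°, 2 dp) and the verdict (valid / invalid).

δ = 20.50°, valid

α = atan 0.25 = 14.04°;  2α = 28.07°
edge 0: e_0 = (+2.05, -2.43);  n_0 = (-0.7643, -0.6448)
edge 4: e_4 = (-5.46, +3.07);  n_4 = (+0.4901, +0.8717)
∠(n_0, n_4) = 159.50°
δ = |180° − 159.50°| = 20.50°
20.50° ≤ 2α = 28.07°  →  valid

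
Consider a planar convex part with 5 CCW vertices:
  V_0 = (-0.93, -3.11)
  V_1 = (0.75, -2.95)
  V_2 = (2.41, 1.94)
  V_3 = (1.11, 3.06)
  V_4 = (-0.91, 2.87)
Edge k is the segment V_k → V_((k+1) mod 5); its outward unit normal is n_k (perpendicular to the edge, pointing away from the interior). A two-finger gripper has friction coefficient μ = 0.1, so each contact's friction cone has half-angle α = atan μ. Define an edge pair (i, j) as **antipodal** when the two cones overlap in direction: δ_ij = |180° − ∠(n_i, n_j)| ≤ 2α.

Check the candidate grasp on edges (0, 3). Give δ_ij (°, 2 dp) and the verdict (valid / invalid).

α = atan 0.1 = 5.71°;  2α = 11.42°
edge 0: e_0 = (+1.68, +0.16);  n_0 = (+0.0948, -0.9955)
edge 3: e_3 = (-2.02, -0.19);  n_3 = (-0.0936, +0.9956)
∠(n_0, n_3) = 179.93°
δ = |180° − 179.93°| = 0.07°
0.07° ≤ 2α = 11.42°  →  valid

δ = 0.07°, valid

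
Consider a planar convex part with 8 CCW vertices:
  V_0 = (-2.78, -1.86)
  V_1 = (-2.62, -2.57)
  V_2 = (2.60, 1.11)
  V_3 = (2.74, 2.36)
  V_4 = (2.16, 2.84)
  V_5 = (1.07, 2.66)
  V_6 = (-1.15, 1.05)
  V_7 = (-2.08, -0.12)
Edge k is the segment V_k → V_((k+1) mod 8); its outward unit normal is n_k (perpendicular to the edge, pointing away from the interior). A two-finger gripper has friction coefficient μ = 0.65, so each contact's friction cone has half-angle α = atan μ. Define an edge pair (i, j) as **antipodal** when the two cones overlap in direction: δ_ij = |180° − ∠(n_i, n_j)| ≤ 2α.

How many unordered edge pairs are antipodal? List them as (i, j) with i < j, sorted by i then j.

count = 9; pairs: (0,2), (0,3), (1,4), (1,5), (1,6), (1,7), (2,5), (2,6), (2,7)

α = atan 0.65 = 33.02°;  2α = 66.05°
n_0 = (-0.9755, -0.2198)
n_1 = (+0.5762, -0.8173)
n_2 = (+0.9938, -0.1113)
n_3 = (+0.6376, +0.7704)
n_4 = (-0.1629, +0.9866)
n_5 = (-0.5871, +0.8095)
n_6 = (-0.7828, +0.6222)
n_7 = (-0.9277, +0.3732)
  (0,1): δ = 67.52°  ·
  (0,2): δ = 19.09°  ✓
  (0,3): δ = 37.69°  ✓
  (0,4): δ = 86.68°  ·
  (0,5): δ = 113.25°  ·
  (0,6): δ = 128.82°  ·
  (0,7): δ = 145.39°  ·
  (1,2): δ = 131.57°  ·
  (1,3): δ = 74.79°  ·
  (1,4): δ = 25.81°  ✓
  (1,5): δ = 0.77°  ✓
  (1,6): δ = 16.34°  ✓
  (1,7): δ = 32.90°  ✓
  (2,3): δ = 123.22°  ·
  (2,4): δ = 74.23°  ·
  (2,5): δ = 47.66°  ✓
  (2,6): δ = 32.09°  ✓
  (2,7): δ = 15.52°  ✓
  (3,4): δ = 131.01°  ·
  (3,5): δ = 104.44°  ·
  (3,6): δ = 88.87°  ·
  (3,7): δ = 72.30°  ·
  (4,5): δ = 153.43°  ·
  (4,6): δ = 137.86°  ·
  (4,7): δ = 121.29°  ·
  (5,6): δ = 164.43°  ·
  (5,7): δ = 147.87°  ·
  (6,7): δ = 163.43°  ·
antipodal pairs: 9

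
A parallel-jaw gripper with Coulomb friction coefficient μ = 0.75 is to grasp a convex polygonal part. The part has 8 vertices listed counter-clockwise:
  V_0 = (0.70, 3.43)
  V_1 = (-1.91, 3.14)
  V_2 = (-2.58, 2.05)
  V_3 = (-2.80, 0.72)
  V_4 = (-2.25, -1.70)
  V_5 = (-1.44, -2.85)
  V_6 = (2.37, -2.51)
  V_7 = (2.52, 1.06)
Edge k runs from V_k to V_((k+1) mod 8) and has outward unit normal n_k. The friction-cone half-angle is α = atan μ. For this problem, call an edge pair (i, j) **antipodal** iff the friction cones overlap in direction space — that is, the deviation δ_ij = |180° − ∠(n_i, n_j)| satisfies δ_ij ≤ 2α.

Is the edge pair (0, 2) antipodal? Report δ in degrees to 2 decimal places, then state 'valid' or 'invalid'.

δ = 105.73°, invalid

α = atan 0.75 = 36.87°;  2α = 73.74°
edge 0: e_0 = (-2.61, -0.29);  n_0 = (-0.1104, +0.9939)
edge 2: e_2 = (-0.22, -1.33);  n_2 = (-0.9866, +0.1632)
∠(n_0, n_2) = 74.27°
δ = |180° − 74.27°| = 105.73°
105.73° > 2α = 73.74°  →  invalid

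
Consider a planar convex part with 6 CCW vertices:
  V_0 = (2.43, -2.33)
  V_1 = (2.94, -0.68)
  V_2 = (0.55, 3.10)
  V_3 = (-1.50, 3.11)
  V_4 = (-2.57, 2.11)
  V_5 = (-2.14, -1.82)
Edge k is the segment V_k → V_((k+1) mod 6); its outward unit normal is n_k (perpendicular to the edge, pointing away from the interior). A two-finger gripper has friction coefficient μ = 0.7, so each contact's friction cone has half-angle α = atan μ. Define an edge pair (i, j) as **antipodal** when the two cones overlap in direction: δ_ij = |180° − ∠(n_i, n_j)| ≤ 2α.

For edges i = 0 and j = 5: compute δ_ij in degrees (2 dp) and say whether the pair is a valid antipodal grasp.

δ = 100.81°, invalid

α = atan 0.7 = 34.99°;  2α = 69.98°
edge 0: e_0 = (+0.51, +1.65);  n_0 = (+0.9554, -0.2953)
edge 5: e_5 = (+4.57, -0.51);  n_5 = (-0.1109, -0.9938)
∠(n_0, n_5) = 79.19°
δ = |180° − 79.19°| = 100.81°
100.81° > 2α = 69.98°  →  invalid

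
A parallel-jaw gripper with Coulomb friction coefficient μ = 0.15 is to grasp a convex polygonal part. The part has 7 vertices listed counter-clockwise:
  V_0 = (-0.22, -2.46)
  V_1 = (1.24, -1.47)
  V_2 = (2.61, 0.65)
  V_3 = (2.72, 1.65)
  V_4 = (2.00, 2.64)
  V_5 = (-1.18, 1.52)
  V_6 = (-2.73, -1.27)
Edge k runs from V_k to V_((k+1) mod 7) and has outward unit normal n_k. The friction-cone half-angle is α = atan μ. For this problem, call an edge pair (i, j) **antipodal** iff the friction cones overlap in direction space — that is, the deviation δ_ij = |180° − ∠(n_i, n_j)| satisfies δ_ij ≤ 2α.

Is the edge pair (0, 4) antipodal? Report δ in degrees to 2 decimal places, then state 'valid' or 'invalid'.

α = atan 0.15 = 8.53°;  2α = 17.06°
edge 0: e_0 = (+1.46, +0.99);  n_0 = (+0.5612, -0.8277)
edge 4: e_4 = (-3.18, -1.12);  n_4 = (-0.3322, +0.9432)
∠(n_0, n_4) = 165.26°
δ = |180° − 165.26°| = 14.74°
14.74° ≤ 2α = 17.06°  →  valid

δ = 14.74°, valid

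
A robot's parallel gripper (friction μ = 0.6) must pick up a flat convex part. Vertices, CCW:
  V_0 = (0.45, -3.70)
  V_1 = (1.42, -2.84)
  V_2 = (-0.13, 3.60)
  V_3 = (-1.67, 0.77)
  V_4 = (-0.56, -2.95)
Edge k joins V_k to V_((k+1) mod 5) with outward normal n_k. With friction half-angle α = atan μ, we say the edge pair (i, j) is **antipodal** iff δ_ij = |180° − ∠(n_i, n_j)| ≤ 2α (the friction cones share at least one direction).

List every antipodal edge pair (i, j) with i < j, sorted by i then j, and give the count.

α = atan 0.6 = 30.96°;  2α = 61.93°
n_0 = (+0.6634, -0.7483)
n_1 = (+0.9722, +0.2340)
n_2 = (-0.8784, +0.4780)
n_3 = (-0.9583, -0.2859)
n_4 = (-0.5962, -0.8029)
  (0,1): δ = 118.03°  ·
  (0,2): δ = 19.89°  ✓
  (0,3): δ = 65.05°  ·
  (0,4): δ = 101.84°  ·
  (1,2): δ = 42.09°  ✓
  (1,3): δ = 3.08°  ✓
  (1,4): δ = 39.87°  ✓
  (2,3): δ = 134.83°  ·
  (2,4): δ = 98.04°  ·
  (3,4): δ = 143.21°  ·
antipodal pairs: 4

count = 4; pairs: (0,2), (1,2), (1,3), (1,4)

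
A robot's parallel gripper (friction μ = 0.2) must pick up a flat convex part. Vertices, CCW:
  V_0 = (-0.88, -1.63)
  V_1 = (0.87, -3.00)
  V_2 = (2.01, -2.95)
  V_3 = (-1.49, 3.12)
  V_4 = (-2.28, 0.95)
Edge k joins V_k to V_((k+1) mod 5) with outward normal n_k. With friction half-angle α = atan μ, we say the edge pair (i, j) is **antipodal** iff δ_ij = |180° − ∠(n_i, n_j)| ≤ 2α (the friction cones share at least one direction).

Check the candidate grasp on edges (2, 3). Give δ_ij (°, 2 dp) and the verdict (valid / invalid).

α = atan 0.2 = 11.31°;  2α = 22.62°
edge 2: e_2 = (-3.50, +6.07);  n_2 = (+0.8663, +0.4995)
edge 3: e_3 = (-0.79, -2.17);  n_3 = (-0.9397, +0.3421)
∠(n_2, n_3) = 130.03°
δ = |180° − 130.03°| = 49.97°
49.97° > 2α = 22.62°  →  invalid

δ = 49.97°, invalid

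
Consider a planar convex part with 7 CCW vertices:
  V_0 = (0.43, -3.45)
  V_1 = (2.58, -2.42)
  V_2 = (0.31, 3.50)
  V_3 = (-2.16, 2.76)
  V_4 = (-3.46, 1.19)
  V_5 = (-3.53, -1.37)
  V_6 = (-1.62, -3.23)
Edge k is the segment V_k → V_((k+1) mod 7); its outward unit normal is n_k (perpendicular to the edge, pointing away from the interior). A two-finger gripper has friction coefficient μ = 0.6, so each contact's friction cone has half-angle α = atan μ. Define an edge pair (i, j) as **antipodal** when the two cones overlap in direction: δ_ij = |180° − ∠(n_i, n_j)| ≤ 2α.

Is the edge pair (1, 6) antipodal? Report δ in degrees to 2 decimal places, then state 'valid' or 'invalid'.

δ = 62.90°, invalid

α = atan 0.6 = 30.96°;  2α = 61.93°
edge 1: e_1 = (-2.27, +5.92);  n_1 = (+0.9337, +0.3580)
edge 6: e_6 = (+2.05, -0.22);  n_6 = (-0.1067, -0.9943)
∠(n_1, n_6) = 117.10°
δ = |180° − 117.10°| = 62.90°
62.90° > 2α = 61.93°  →  invalid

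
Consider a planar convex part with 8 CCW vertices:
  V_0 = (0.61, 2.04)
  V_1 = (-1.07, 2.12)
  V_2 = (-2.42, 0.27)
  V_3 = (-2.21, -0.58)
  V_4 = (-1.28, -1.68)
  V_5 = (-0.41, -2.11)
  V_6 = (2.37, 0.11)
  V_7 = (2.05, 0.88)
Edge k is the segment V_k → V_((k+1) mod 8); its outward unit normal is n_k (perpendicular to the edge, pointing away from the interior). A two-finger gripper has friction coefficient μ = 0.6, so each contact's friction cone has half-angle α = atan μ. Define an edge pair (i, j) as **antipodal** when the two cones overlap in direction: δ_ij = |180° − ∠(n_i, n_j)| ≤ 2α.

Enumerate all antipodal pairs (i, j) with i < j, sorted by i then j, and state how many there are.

count = 11; pairs: (0,3), (0,4), (0,5), (1,5), (1,6), (2,6), (2,7), (3,6), (3,7), (4,6), (4,7)

α = atan 0.6 = 30.96°;  2α = 61.93°
n_0 = (+0.0476, +0.9989)
n_1 = (-0.8078, +0.5895)
n_2 = (-0.9708, -0.2398)
n_3 = (-0.7636, -0.6456)
n_4 = (-0.4431, -0.8965)
n_5 = (+0.6240, -0.7814)
n_6 = (+0.9234, +0.3838)
n_7 = (+0.6273, +0.7788)
  (0,1): δ = 123.39°  ·
  (0,2): δ = 73.40°  ·
  (0,3): δ = 47.06°  ✓
  (0,4): δ = 23.57°  ✓
  (0,5): δ = 41.34°  ✓
  (0,6): δ = 115.29°  ·
  (0,7): δ = 143.87°  ·
  (1,2): δ = 130.00°  ·
  (1,3): δ = 103.67°  ·
  (1,4): δ = 80.18°  ·
  (1,5): δ = 15.27°  ✓
  (1,6): δ = 58.69°  ✓
  (1,7): δ = 87.27°  ·
  (2,3): δ = 153.66°  ·
  (2,4): δ = 130.18°  ·
  (2,5): δ = 65.27°  ·
  (2,6): δ = 8.69°  ✓
  (2,7): δ = 37.27°  ✓
  (3,4): δ = 156.51°  ·
  (3,5): δ = 91.60°  ·
  (3,6): δ = 17.65°  ✓
  (3,7): δ = 10.93°  ✓
  (4,5): δ = 115.09°  ·
  (4,6): δ = 41.13°  ✓
  (4,7): δ = 12.55°  ✓
  (5,6): δ = 106.04°  ·
  (5,7): δ = 77.46°  ·
  (6,7): δ = 151.42°  ·
antipodal pairs: 11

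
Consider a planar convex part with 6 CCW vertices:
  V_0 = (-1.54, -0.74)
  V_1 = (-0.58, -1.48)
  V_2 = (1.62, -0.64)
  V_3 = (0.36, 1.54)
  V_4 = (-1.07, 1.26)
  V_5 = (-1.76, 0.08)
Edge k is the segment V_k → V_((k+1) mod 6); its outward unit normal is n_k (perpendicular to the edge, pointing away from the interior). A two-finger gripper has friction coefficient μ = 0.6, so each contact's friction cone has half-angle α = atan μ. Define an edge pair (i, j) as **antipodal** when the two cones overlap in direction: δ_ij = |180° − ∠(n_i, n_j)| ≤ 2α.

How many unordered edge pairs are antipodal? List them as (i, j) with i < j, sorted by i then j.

α = atan 0.6 = 30.96°;  2α = 61.93°
n_0 = (-0.6105, -0.7920)
n_1 = (+0.3567, -0.9342)
n_2 = (+0.8658, +0.5004)
n_3 = (-0.1922, +0.9814)
n_4 = (-0.8632, +0.5048)
n_5 = (-0.9658, -0.2591)
  (0,1): δ = 121.48°  ·
  (0,2): δ = 22.35°  ✓
  (0,3): δ = 48.70°  ✓
  (0,4): δ = 97.31°  ·
  (0,5): δ = 142.64°  ·
  (1,2): δ = 80.87°  ·
  (1,3): δ = 9.82°  ✓
  (1,4): δ = 38.79°  ✓
  (1,5): δ = 84.12°  ·
  (2,3): δ = 108.95°  ·
  (2,4): δ = 60.34°  ✓
  (2,5): δ = 15.01°  ✓
  (3,4): δ = 131.40°  ·
  (3,5): δ = 86.06°  ·
  (4,5): δ = 134.66°  ·
antipodal pairs: 6

count = 6; pairs: (0,2), (0,3), (1,3), (1,4), (2,4), (2,5)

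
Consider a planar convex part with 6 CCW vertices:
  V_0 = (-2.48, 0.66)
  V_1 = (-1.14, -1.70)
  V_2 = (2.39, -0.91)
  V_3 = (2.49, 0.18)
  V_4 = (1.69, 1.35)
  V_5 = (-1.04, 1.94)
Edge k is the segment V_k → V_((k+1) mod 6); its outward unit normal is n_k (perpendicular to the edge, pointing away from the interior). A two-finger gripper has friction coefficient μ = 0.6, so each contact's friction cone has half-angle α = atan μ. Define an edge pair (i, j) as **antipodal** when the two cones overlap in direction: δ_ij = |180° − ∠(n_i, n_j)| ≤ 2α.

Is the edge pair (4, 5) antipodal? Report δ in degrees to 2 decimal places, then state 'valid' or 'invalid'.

δ = 126.17°, invalid

α = atan 0.6 = 30.96°;  2α = 61.93°
edge 4: e_4 = (-2.73, +0.59);  n_4 = (+0.2112, +0.9774)
edge 5: e_5 = (-1.44, -1.28);  n_5 = (-0.6644, +0.7474)
∠(n_4, n_5) = 53.83°
δ = |180° − 53.83°| = 126.17°
126.17° > 2α = 61.93°  →  invalid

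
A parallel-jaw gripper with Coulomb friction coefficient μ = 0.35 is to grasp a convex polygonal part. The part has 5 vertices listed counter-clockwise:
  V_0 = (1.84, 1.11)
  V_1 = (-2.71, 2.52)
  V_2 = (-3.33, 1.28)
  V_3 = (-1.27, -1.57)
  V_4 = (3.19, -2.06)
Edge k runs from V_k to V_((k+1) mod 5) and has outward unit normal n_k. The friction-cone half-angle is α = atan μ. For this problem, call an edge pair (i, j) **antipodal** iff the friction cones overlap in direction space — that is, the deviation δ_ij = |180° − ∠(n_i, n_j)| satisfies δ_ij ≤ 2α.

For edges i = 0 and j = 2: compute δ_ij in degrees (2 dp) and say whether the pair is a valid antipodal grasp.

α = atan 0.35 = 19.29°;  2α = 38.58°
edge 0: e_0 = (-4.55, +1.41);  n_0 = (+0.2960, +0.9552)
edge 2: e_2 = (+2.06, -2.85);  n_2 = (-0.8105, -0.5858)
∠(n_0, n_2) = 143.08°
δ = |180° − 143.08°| = 36.92°
36.92° ≤ 2α = 38.58°  →  valid

δ = 36.92°, valid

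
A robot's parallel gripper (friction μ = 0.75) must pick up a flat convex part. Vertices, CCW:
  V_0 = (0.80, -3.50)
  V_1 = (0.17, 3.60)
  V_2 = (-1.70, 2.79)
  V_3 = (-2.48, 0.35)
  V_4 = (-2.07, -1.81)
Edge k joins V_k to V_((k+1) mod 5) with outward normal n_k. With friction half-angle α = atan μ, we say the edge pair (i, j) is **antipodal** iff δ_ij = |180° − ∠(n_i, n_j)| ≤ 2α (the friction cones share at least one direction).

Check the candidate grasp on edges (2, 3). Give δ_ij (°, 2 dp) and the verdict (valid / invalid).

δ = 151.52°, invalid

α = atan 0.75 = 36.87°;  2α = 73.74°
edge 2: e_2 = (-0.78, -2.44);  n_2 = (-0.9525, +0.3045)
edge 3: e_3 = (+0.41, -2.16);  n_3 = (-0.9825, -0.1865)
∠(n_2, n_3) = 28.48°
δ = |180° − 28.48°| = 151.52°
151.52° > 2α = 73.74°  →  invalid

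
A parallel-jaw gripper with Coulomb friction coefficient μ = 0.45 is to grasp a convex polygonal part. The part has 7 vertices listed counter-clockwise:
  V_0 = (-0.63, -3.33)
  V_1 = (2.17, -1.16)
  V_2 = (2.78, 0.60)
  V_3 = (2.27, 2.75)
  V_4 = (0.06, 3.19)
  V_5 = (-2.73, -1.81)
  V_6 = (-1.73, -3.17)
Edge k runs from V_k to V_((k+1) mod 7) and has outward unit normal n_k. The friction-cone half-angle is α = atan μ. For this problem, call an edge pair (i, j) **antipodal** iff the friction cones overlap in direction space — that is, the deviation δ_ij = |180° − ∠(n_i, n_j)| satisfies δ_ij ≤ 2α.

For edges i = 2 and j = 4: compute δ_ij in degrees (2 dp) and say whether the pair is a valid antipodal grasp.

δ = 42.51°, valid

α = atan 0.45 = 24.23°;  2α = 48.46°
edge 2: e_2 = (-0.51, +2.15);  n_2 = (+0.9730, +0.2308)
edge 4: e_4 = (-2.79, -5.00);  n_4 = (-0.8732, +0.4873)
∠(n_2, n_4) = 137.49°
δ = |180° − 137.49°| = 42.51°
42.51° ≤ 2α = 48.46°  →  valid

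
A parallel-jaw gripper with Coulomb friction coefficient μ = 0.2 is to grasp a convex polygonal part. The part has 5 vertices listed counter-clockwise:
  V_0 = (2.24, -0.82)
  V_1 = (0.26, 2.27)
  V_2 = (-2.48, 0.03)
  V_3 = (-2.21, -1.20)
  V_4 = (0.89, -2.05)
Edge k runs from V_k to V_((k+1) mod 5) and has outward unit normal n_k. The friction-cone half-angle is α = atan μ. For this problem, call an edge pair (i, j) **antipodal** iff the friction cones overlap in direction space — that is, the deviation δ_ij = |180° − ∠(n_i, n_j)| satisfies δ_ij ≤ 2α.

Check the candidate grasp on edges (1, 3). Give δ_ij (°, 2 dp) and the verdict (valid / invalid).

δ = 54.60°, invalid

α = atan 0.2 = 11.31°;  2α = 22.62°
edge 1: e_1 = (-2.74, -2.24);  n_1 = (-0.6329, +0.7742)
edge 3: e_3 = (+3.10, -0.85);  n_3 = (-0.2644, -0.9644)
∠(n_1, n_3) = 125.40°
δ = |180° − 125.40°| = 54.60°
54.60° > 2α = 22.62°  →  invalid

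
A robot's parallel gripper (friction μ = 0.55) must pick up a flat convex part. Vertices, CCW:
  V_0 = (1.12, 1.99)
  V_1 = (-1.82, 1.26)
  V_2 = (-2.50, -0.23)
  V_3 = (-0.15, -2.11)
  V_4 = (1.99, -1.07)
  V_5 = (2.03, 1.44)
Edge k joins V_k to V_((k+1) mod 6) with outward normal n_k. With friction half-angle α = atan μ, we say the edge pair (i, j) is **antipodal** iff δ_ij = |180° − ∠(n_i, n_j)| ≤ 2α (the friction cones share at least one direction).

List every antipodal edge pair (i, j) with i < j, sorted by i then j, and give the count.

α = atan 0.55 = 28.81°;  2α = 57.62°
n_0 = (-0.2410, +0.9705)
n_1 = (-0.9097, +0.4152)
n_2 = (-0.6247, -0.7809)
n_3 = (+0.4371, -0.8994)
n_4 = (+0.9999, -0.0159)
n_5 = (+0.5173, +0.8558)
  (0,1): δ = 128.48°  ·
  (0,2): δ = 52.60°  ✓
  (0,3): δ = 11.97°  ✓
  (0,4): δ = 75.14°  ·
  (0,5): δ = 134.91°  ·
  (1,2): δ = 104.13°  ·
  (1,3): δ = 39.55°  ✓
  (1,4): δ = 23.62°  ✓
  (1,5): δ = 83.38°  ·
  (2,3): δ = 115.42°  ·
  (2,4): δ = 52.25°  ✓
  (2,5): δ = 7.51°  ✓
  (3,4): δ = 116.83°  ·
  (3,5): δ = 57.07°  ✓
  (4,5): δ = 120.24°  ·
antipodal pairs: 7

count = 7; pairs: (0,2), (0,3), (1,3), (1,4), (2,4), (2,5), (3,5)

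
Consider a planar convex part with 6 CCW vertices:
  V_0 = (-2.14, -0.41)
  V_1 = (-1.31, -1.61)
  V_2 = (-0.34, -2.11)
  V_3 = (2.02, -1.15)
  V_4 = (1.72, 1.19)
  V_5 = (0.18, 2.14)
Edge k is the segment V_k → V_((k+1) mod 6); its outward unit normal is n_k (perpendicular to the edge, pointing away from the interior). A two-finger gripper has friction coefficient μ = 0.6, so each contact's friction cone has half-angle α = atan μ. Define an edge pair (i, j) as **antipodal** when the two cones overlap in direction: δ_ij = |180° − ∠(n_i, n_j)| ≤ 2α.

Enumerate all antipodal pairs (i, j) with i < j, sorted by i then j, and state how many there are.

α = atan 0.6 = 30.96°;  2α = 61.93°
n_0 = (-0.8224, -0.5689)
n_1 = (-0.4582, -0.8889)
n_2 = (+0.3768, -0.9263)
n_3 = (+0.9919, +0.1272)
n_4 = (+0.5250, +0.8511)
n_5 = (-0.7397, +0.6730)
  (0,1): δ = 151.94°  ·
  (0,2): δ = 102.53°  ·
  (0,3): δ = 27.36°  ✓
  (0,4): δ = 23.66°  ✓
  (0,5): δ = 103.03°  ·
  (1,2): δ = 130.60°  ·
  (1,3): δ = 55.42°  ✓
  (1,4): δ = 4.40°  ✓
  (1,5): δ = 74.97°  ·
  (2,3): δ = 104.83°  ·
  (2,4): δ = 53.81°  ✓
  (2,5): δ = 25.57°  ✓
  (3,4): δ = 128.98°  ·
  (3,5): δ = 49.60°  ✓
  (4,5): δ = 100.63°  ·
antipodal pairs: 7

count = 7; pairs: (0,3), (0,4), (1,3), (1,4), (2,4), (2,5), (3,5)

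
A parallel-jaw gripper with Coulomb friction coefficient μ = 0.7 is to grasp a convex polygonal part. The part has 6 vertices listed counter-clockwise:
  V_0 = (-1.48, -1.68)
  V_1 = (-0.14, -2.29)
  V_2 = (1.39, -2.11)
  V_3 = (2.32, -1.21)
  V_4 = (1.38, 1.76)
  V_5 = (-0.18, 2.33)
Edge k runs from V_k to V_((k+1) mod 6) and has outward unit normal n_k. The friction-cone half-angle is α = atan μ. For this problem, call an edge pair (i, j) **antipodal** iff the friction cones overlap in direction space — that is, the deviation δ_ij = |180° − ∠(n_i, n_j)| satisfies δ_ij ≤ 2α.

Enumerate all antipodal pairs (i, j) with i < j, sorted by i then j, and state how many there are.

α = atan 0.7 = 34.99°;  2α = 69.98°
n_0 = (-0.4143, -0.9101)
n_1 = (+0.1168, -0.9932)
n_2 = (+0.6954, -0.7186)
n_3 = (+0.9534, +0.3017)
n_4 = (+0.3432, +0.9393)
n_5 = (-0.9513, +0.3084)
  (0,1): δ = 148.81°  ·
  (0,2): δ = 111.46°  ·
  (0,3): δ = 47.96°  ✓
  (0,4): δ = 4.40°  ✓
  (0,5): δ = 96.51°  ·
  (1,2): δ = 142.65°  ·
  (1,3): δ = 79.15°  ·
  (1,4): δ = 26.78°  ✓
  (1,5): δ = 65.33°  ✓
  (2,3): δ = 116.50°  ·
  (2,4): δ = 64.13°  ✓
  (2,5): δ = 27.98°  ✓
  (3,4): δ = 127.63°  ·
  (3,5): δ = 35.52°  ✓
  (4,5): δ = 87.89°  ·
antipodal pairs: 7

count = 7; pairs: (0,3), (0,4), (1,4), (1,5), (2,4), (2,5), (3,5)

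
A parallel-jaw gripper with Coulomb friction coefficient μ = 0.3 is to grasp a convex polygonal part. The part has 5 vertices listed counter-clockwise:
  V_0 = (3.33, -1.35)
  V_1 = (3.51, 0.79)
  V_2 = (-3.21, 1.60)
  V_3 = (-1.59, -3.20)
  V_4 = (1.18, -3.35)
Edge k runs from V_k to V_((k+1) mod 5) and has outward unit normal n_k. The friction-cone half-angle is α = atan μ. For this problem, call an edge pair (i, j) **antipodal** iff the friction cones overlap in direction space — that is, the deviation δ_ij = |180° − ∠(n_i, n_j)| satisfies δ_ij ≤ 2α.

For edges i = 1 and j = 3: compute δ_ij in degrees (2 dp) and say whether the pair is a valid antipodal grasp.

α = atan 0.3 = 16.70°;  2α = 33.40°
edge 1: e_1 = (-6.72, +0.81);  n_1 = (+0.1197, +0.9928)
edge 3: e_3 = (+2.77, -0.15);  n_3 = (-0.0541, -0.9985)
∠(n_1, n_3) = 176.23°
δ = |180° − 176.23°| = 3.77°
3.77° ≤ 2α = 33.40°  →  valid

δ = 3.77°, valid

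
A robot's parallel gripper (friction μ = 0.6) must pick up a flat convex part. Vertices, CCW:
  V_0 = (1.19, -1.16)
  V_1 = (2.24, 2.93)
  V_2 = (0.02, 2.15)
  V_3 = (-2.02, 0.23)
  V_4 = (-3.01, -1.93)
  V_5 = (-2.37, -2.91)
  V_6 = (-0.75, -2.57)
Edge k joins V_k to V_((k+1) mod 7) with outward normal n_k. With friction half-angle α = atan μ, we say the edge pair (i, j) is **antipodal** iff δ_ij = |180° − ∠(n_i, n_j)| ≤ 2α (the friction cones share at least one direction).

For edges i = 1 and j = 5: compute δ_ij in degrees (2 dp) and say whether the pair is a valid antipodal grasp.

δ = 7.51°, valid

α = atan 0.6 = 30.96°;  2α = 61.93°
edge 1: e_1 = (-2.22, -0.78);  n_1 = (-0.3315, +0.9435)
edge 5: e_5 = (+1.62, +0.34);  n_5 = (+0.2054, -0.9787)
∠(n_1, n_5) = 172.49°
δ = |180° − 172.49°| = 7.51°
7.51° ≤ 2α = 61.93°  →  valid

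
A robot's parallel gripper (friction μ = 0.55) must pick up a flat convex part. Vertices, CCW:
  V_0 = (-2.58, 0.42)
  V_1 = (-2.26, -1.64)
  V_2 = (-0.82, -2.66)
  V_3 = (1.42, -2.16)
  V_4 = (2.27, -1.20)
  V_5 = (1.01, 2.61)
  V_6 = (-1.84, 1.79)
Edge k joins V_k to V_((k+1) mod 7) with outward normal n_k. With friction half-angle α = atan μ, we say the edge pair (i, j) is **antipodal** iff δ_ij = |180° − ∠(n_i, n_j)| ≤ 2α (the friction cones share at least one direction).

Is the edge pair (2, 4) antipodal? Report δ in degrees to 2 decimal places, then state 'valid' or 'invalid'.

δ = 84.28°, invalid

α = atan 0.55 = 28.81°;  2α = 57.62°
edge 2: e_2 = (+2.24, +0.50);  n_2 = (+0.2179, -0.9760)
edge 4: e_4 = (-1.26, +3.81);  n_4 = (+0.9494, +0.3140)
∠(n_2, n_4) = 95.72°
δ = |180° − 95.72°| = 84.28°
84.28° > 2α = 57.62°  →  invalid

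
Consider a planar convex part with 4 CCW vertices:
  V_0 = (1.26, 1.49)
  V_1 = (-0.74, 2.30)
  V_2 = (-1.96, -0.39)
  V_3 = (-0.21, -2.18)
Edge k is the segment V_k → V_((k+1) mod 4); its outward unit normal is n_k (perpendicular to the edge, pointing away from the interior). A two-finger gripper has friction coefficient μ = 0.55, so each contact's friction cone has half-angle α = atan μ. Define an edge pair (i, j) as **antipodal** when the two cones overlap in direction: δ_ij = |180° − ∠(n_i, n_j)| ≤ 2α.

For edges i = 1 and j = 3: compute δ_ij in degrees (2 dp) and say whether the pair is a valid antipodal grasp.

α = atan 0.55 = 28.81°;  2α = 57.62°
edge 1: e_1 = (-1.22, -2.69);  n_1 = (-0.9107, +0.4130)
edge 3: e_3 = (+1.47, +3.67);  n_3 = (+0.9283, -0.3718)
∠(n_1, n_3) = 177.43°
δ = |180° − 177.43°| = 2.57°
2.57° ≤ 2α = 57.62°  →  valid

δ = 2.57°, valid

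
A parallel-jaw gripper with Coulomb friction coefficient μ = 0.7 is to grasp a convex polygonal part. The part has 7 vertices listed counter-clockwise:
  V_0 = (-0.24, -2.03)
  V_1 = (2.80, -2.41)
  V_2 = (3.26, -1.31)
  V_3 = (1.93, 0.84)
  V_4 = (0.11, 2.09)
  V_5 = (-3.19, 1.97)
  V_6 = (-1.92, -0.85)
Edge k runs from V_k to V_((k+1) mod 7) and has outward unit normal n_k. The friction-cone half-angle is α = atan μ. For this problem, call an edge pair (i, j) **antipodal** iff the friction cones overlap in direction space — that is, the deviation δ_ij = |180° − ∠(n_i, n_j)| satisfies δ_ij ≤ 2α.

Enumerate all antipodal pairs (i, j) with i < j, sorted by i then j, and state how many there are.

α = atan 0.7 = 34.99°;  2α = 69.98°
n_0 = (-0.1240, -0.9923)
n_1 = (+0.9226, -0.3858)
n_2 = (+0.8504, +0.5261)
n_3 = (+0.5661, +0.8243)
n_4 = (-0.0363, +0.9993)
n_5 = (-0.9118, -0.4106)
n_6 = (-0.5748, -0.8183)
  (0,1): δ = 105.57°  ·
  (0,2): δ = 51.13°  ✓
  (0,3): δ = 27.36°  ✓
  (0,4): δ = 9.21°  ✓
  (0,5): δ = 121.37°  ·
  (0,6): δ = 152.04°  ·
  (1,2): δ = 125.57°  ·
  (1,3): δ = 101.79°  ·
  (1,4): δ = 65.22°  ✓
  (1,5): δ = 46.94°  ✓
  (1,6): δ = 77.61°  ·
  (2,3): δ = 156.22°  ·
  (2,4): δ = 119.66°  ·
  (2,5): δ = 7.50°  ✓
  (2,6): δ = 23.18°  ✓
  (3,4): δ = 143.44°  ·
  (3,5): δ = 31.27°  ✓
  (3,6): δ = 0.60°  ✓
  (4,5): δ = 67.84°  ✓
  (4,6): δ = 37.17°  ✓
  (5,6): δ = 149.33°  ·
antipodal pairs: 11

count = 11; pairs: (0,2), (0,3), (0,4), (1,4), (1,5), (2,5), (2,6), (3,5), (3,6), (4,5), (4,6)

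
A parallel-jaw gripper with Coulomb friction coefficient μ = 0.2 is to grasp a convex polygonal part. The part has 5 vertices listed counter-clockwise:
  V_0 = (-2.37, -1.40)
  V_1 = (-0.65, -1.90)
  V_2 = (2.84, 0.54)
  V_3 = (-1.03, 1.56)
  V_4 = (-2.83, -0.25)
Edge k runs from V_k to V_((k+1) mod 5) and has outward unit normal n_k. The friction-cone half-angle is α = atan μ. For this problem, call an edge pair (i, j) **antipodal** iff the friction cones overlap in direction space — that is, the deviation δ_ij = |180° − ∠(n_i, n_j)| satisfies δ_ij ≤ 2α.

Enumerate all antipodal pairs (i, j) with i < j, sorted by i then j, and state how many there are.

count = 2; pairs: (0,2), (1,3)

α = atan 0.2 = 11.31°;  2α = 22.62°
n_0 = (-0.2791, -0.9602)
n_1 = (+0.5730, -0.8196)
n_2 = (+0.2549, +0.9670)
n_3 = (-0.7091, +0.7051)
n_4 = (-0.9285, -0.3714)
  (0,1): δ = 128.83°  ·
  (0,2): δ = 1.44°  ✓
  (0,3): δ = 61.37°  ·
  (0,4): δ = 128.01°  ·
  (1,2): δ = 49.72°  ·
  (1,3): δ = 10.20°  ✓
  (1,4): δ = 76.84°  ·
  (2,3): δ = 120.08°  ·
  (2,4): δ = 53.43°  ·
  (3,4): δ = 113.36°  ·
antipodal pairs: 2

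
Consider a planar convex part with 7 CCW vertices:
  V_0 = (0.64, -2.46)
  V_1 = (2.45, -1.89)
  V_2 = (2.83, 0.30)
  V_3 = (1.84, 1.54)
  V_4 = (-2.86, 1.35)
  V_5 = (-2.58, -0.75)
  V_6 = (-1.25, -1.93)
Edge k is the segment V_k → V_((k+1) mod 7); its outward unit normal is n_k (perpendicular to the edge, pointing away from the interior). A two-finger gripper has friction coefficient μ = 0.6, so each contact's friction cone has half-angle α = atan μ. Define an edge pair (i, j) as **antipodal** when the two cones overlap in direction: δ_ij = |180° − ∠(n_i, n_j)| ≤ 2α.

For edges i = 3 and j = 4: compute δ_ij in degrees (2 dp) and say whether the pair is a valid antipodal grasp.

δ = 84.72°, invalid

α = atan 0.6 = 30.96°;  2α = 61.93°
edge 3: e_3 = (-4.70, -0.19);  n_3 = (-0.0404, +0.9992)
edge 4: e_4 = (+0.28, -2.10);  n_4 = (-0.9912, -0.1322)
∠(n_3, n_4) = 95.28°
δ = |180° − 95.28°| = 84.72°
84.72° > 2α = 61.93°  →  invalid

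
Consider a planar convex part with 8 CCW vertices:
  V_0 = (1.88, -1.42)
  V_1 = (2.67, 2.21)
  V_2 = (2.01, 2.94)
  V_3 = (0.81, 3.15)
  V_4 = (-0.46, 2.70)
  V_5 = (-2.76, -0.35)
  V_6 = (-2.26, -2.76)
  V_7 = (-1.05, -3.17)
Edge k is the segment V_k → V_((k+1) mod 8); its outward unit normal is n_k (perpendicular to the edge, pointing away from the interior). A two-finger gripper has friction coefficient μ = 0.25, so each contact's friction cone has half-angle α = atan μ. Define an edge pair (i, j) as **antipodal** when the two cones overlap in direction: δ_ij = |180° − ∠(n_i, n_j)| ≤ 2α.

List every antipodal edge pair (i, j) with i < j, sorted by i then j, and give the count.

count = 5; pairs: (0,4), (0,5), (2,6), (3,7), (4,7)

α = atan 0.25 = 14.04°;  2α = 28.07°
n_0 = (+0.9771, -0.2127)
n_1 = (+0.7418, +0.6706)
n_2 = (+0.1724, +0.9850)
n_3 = (-0.3340, +0.9426)
n_4 = (-0.7984, +0.6021)
n_5 = (-0.9791, -0.2031)
n_6 = (-0.3209, -0.9471)
n_7 = (+0.5128, -0.8585)
  (0,1): δ = 125.61°  ·
  (0,2): δ = 87.65°  ·
  (0,3): δ = 58.21°  ·
  (0,4): δ = 24.74°  ✓
  (0,5): δ = 24.00°  ✓
  (0,6): δ = 83.56°  ·
  (0,7): δ = 133.13°  ·
  (1,2): δ = 142.04°  ·
  (1,3): δ = 112.61°  ·
  (1,4): δ = 79.14°  ·
  (1,5): δ = 30.40°  ·
  (1,6): δ = 29.16°  ·
  (1,7): δ = 78.73°  ·
  (2,3): δ = 150.56°  ·
  (2,4): δ = 117.09°  ·
  (2,5): δ = 68.35°  ·
  (2,6): δ = 8.79°  ✓
  (2,7): δ = 40.77°  ·
  (3,4): δ = 146.53°  ·
  (3,5): δ = 97.79°  ·
  (3,6): δ = 38.23°  ·
  (3,7): δ = 11.34°  ✓
  (4,5): δ = 131.26°  ·
  (4,6): δ = 71.70°  ·
  (4,7): δ = 22.13°  ✓
  (5,6): δ = 120.44°  ·
  (5,7): δ = 70.87°  ·
  (6,7): δ = 130.43°  ·
antipodal pairs: 5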